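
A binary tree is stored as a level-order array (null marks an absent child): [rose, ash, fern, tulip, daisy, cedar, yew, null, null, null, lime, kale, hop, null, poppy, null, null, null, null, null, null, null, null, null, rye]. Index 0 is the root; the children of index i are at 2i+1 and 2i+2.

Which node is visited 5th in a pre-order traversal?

lime

Pre-order visits the node, then its left subtree, then its right subtree.
Visit rose.
At rose: go left to ash.
  Visit ash.
  At ash: go left to tulip.
    tulip is a leaf — visit tulip.
  At ash: go right to daisy.
    Visit daisy.
    At daisy: no left child.
    At daisy: go right to lime.
      lime is a leaf — visit lime.
At rose: go right to fern.
  Visit fern.
  At fern: go left to cedar.
    Visit cedar.
    At cedar: go left to kale.
      Visit kale.
      At kale: no left child.
      At kale: go right to rye.
        rye is a leaf — visit rye.
    At cedar: go right to hop.
      hop is a leaf — visit hop.
  At fern: go right to yew.
    Visit yew.
    At yew: no left child.
    At yew: go right to poppy.
      poppy is a leaf — visit poppy.
Full pre-order sequence: rose, ash, tulip, daisy, lime, fern, cedar, kale, rye, hop, yew, poppy.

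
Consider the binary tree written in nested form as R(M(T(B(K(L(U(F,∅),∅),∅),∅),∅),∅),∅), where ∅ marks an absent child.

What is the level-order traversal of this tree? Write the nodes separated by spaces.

R M T B K L U F

Level-order visits nodes level by level from the root, left to right within each level.
Level 0: R
Level 1: M
Level 2: T
Level 3: B
Level 4: K
Level 5: L
Level 6: U
Level 7: F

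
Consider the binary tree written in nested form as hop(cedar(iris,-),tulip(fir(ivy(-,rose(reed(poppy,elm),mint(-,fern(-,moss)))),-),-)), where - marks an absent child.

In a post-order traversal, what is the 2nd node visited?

cedar

Post-order visits the left subtree, then the right subtree, then the node.
At hop: go left to cedar.
  At cedar: go left to iris.
    iris is a leaf — visit iris.
  At cedar: no right child.
  Visit cedar.
At hop: go right to tulip.
  At tulip: go left to fir.
    At fir: go left to ivy.
      At ivy: no left child.
      At ivy: go right to rose.
        At rose: go left to reed.
          At reed: go left to poppy.
            poppy is a leaf — visit poppy.
          At reed: go right to elm.
            elm is a leaf — visit elm.
          Visit reed.
        At rose: go right to mint.
          At mint: no left child.
          At mint: go right to fern.
            At fern: no left child.
            At fern: go right to moss.
              moss is a leaf — visit moss.
            Visit fern.
          Visit mint.
        Visit rose.
      Visit ivy.
    At fir: no right child.
    Visit fir.
  At tulip: no right child.
  Visit tulip.
Visit hop.
Full post-order sequence: iris, cedar, poppy, elm, reed, moss, fern, mint, rose, ivy, fir, tulip, hop.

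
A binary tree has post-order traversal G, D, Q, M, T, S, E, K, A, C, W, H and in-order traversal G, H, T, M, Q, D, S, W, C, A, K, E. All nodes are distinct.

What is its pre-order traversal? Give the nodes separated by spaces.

The last element of post-order is the root; it splits in-order into left and right subtrees.
Root H: left subtree has 1 node {G}, right has 10 {T, M, Q, D, S, W, C, A, K, E}.
  Root W: left subtree has 5 nodes {T, M, Q, D, S}, right has 4 {C, A, K, E}.
    Root S: left subtree has 4 nodes {T, M, Q, D}, right has 0 { }.
      Root T: left subtree has 0 nodes { }, right has 3 {M, Q, D}.
        Root M: left subtree has 0 nodes { }, right has 2 {Q, D}.
          Root Q: left subtree has 0 nodes { }, right has 1 {D}.
    Root C: left subtree has 0 nodes { }, right has 3 {A, K, E}.
      Root A: left subtree has 0 nodes { }, right has 2 {K, E}.
        Root K: left subtree has 0 nodes { }, right has 1 {E}.

H G W S T M Q D C A K E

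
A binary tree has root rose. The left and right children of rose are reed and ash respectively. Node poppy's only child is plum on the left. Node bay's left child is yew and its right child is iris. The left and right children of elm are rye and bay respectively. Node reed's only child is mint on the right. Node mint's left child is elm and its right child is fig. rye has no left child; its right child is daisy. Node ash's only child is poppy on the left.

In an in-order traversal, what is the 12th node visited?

In-order visits the left subtree, then the node, then the right subtree.
At rose: go left to reed.
  At reed: no left child.
  Visit reed.
  At reed: go right to mint.
    At mint: go left to elm.
      At elm: go left to rye.
        At rye: no left child.
        Visit rye.
        At rye: go right to daisy.
          daisy is a leaf — visit daisy.
      Visit elm.
      At elm: go right to bay.
        At bay: go left to yew.
          yew is a leaf — visit yew.
        Visit bay.
        At bay: go right to iris.
          iris is a leaf — visit iris.
    Visit mint.
    At mint: go right to fig.
      fig is a leaf — visit fig.
Visit rose.
At rose: go right to ash.
  At ash: go left to poppy.
    At poppy: go left to plum.
      plum is a leaf — visit plum.
    Visit poppy.
    At poppy: no right child.
  Visit ash.
  At ash: no right child.
Full in-order sequence: reed, rye, daisy, elm, yew, bay, iris, mint, fig, rose, plum, poppy, ash.

poppy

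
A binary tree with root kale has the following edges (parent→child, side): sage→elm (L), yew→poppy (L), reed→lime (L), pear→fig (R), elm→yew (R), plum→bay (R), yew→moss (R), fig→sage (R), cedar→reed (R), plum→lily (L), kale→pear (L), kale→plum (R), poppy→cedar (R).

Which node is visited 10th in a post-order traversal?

Post-order visits the left subtree, then the right subtree, then the node.
At kale: go left to pear.
  At pear: no left child.
  At pear: go right to fig.
    At fig: no left child.
    At fig: go right to sage.
      At sage: go left to elm.
        At elm: no left child.
        At elm: go right to yew.
          At yew: go left to poppy.
            At poppy: no left child.
            At poppy: go right to cedar.
              At cedar: no left child.
              At cedar: go right to reed.
                At reed: go left to lime.
                  lime is a leaf — visit lime.
                At reed: no right child.
                Visit reed.
              Visit cedar.
            Visit poppy.
          At yew: go right to moss.
            moss is a leaf — visit moss.
          Visit yew.
        Visit elm.
      At sage: no right child.
      Visit sage.
    Visit fig.
  Visit pear.
At kale: go right to plum.
  At plum: go left to lily.
    lily is a leaf — visit lily.
  At plum: go right to bay.
    bay is a leaf — visit bay.
  Visit plum.
Visit kale.
Full post-order sequence: lime, reed, cedar, poppy, moss, yew, elm, sage, fig, pear, lily, bay, plum, kale.

pear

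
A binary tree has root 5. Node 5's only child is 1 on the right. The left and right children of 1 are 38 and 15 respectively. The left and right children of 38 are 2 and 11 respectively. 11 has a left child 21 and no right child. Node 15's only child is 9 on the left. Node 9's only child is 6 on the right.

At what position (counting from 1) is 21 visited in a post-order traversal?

2

Post-order visits the left subtree, then the right subtree, then the node.
At 5: no left child.
At 5: go right to 1.
  At 1: go left to 38.
    At 38: go left to 2.
      2 is a leaf — visit 2.
    At 38: go right to 11.
      At 11: go left to 21.
        21 is a leaf — visit 21.
      At 11: no right child.
      Visit 11.
    Visit 38.
  At 1: go right to 15.
    At 15: go left to 9.
      At 9: no left child.
      At 9: go right to 6.
        6 is a leaf — visit 6.
      Visit 9.
    At 15: no right child.
    Visit 15.
  Visit 1.
Visit 5.
Full post-order sequence: 2, 21, 11, 38, 6, 9, 15, 1, 5.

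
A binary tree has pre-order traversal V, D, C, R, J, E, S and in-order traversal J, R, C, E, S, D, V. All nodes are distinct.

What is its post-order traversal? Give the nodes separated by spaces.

J R S E C D V

The first element of pre-order is the root; it splits in-order into left and right subtrees.
Root V: left subtree has 6 nodes {J, R, C, E, S, D}, right has 0 { }.
  Root D: left subtree has 5 nodes {J, R, C, E, S}, right has 0 { }.
    Root C: left subtree has 2 nodes {J, R}, right has 2 {E, S}.
      Root R: left subtree has 1 node {J}, right has 0 { }.
      Root E: left subtree has 0 nodes { }, right has 1 {S}.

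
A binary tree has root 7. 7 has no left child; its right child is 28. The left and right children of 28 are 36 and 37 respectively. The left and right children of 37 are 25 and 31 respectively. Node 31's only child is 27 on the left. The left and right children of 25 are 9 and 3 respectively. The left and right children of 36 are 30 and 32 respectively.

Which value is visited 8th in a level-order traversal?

Level-order visits nodes level by level from the root, left to right within each level.
Level 0: 7
Level 1: 28
Level 2: 36, 37
Level 3: 30, 32, 25, 31
Level 4: 9, 3, 27
Full level-order sequence: 7, 28, 36, 37, 30, 32, 25, 31, 9, 3, 27.

31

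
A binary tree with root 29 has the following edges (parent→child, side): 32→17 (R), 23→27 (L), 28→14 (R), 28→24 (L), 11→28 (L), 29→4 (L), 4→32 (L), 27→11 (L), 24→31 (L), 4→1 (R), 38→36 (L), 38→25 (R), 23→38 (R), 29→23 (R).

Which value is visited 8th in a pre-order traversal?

Pre-order visits the node, then its left subtree, then its right subtree.
Visit 29.
At 29: go left to 4.
  Visit 4.
  At 4: go left to 32.
    Visit 32.
    At 32: no left child.
    At 32: go right to 17.
      17 is a leaf — visit 17.
  At 4: go right to 1.
    1 is a leaf — visit 1.
At 29: go right to 23.
  Visit 23.
  At 23: go left to 27.
    Visit 27.
    At 27: go left to 11.
      Visit 11.
      At 11: go left to 28.
        Visit 28.
        At 28: go left to 24.
          Visit 24.
          At 24: go left to 31.
            31 is a leaf — visit 31.
          At 24: no right child.
        At 28: go right to 14.
          14 is a leaf — visit 14.
      At 11: no right child.
    At 27: no right child.
  At 23: go right to 38.
    Visit 38.
    At 38: go left to 36.
      36 is a leaf — visit 36.
    At 38: go right to 25.
      25 is a leaf — visit 25.
Full pre-order sequence: 29, 4, 32, 17, 1, 23, 27, 11, 28, 24, 31, 14, 38, 36, 25.

11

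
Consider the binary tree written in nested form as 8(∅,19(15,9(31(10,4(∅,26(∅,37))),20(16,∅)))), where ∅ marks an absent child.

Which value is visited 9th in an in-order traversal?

In-order visits the left subtree, then the node, then the right subtree.
At 8: no left child.
Visit 8.
At 8: go right to 19.
  At 19: go left to 15.
    15 is a leaf — visit 15.
  Visit 19.
  At 19: go right to 9.
    At 9: go left to 31.
      At 31: go left to 10.
        10 is a leaf — visit 10.
      Visit 31.
      At 31: go right to 4.
        At 4: no left child.
        Visit 4.
        At 4: go right to 26.
          At 26: no left child.
          Visit 26.
          At 26: go right to 37.
            37 is a leaf — visit 37.
    Visit 9.
    At 9: go right to 20.
      At 20: go left to 16.
        16 is a leaf — visit 16.
      Visit 20.
      At 20: no right child.
Full in-order sequence: 8, 15, 19, 10, 31, 4, 26, 37, 9, 16, 20.

9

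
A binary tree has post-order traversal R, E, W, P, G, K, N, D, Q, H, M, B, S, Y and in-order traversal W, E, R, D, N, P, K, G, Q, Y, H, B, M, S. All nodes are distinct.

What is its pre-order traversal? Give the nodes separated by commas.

The last element of post-order is the root; it splits in-order into left and right subtrees.
Root Y: left subtree has 9 nodes {W, E, R, D, N, P, K, G, Q}, right has 4 {H, B, M, S}.
  Root Q: left subtree has 8 nodes {W, E, R, D, N, P, K, G}, right has 0 { }.
    Root D: left subtree has 3 nodes {W, E, R}, right has 4 {N, P, K, G}.
      Root W: left subtree has 0 nodes { }, right has 2 {E, R}.
        Root E: left subtree has 0 nodes { }, right has 1 {R}.
      Root N: left subtree has 0 nodes { }, right has 3 {P, K, G}.
        Root K: left subtree has 1 node {P}, right has 1 {G}.
  Root S: left subtree has 3 nodes {H, B, M}, right has 0 { }.
    Root B: left subtree has 1 node {H}, right has 1 {M}.

Y, Q, D, W, E, R, N, K, P, G, S, B, H, M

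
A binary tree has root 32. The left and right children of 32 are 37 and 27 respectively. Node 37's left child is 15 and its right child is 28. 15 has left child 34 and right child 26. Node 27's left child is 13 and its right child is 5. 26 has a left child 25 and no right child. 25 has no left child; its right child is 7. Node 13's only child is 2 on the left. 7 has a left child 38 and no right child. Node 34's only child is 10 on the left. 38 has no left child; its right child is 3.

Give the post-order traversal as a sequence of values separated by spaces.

10 34 3 38 7 25 26 15 28 37 2 13 5 27 32

Post-order visits the left subtree, then the right subtree, then the node.
At 32: go left to 37.
  At 37: go left to 15.
    At 15: go left to 34.
      At 34: go left to 10.
        10 is a leaf — visit 10.
      At 34: no right child.
      Visit 34.
    At 15: go right to 26.
      At 26: go left to 25.
        At 25: no left child.
        At 25: go right to 7.
          At 7: go left to 38.
            At 38: no left child.
            At 38: go right to 3.
              3 is a leaf — visit 3.
            Visit 38.
          At 7: no right child.
          Visit 7.
        Visit 25.
      At 26: no right child.
      Visit 26.
    Visit 15.
  At 37: go right to 28.
    28 is a leaf — visit 28.
  Visit 37.
At 32: go right to 27.
  At 27: go left to 13.
    At 13: go left to 2.
      2 is a leaf — visit 2.
    At 13: no right child.
    Visit 13.
  At 27: go right to 5.
    5 is a leaf — visit 5.
  Visit 27.
Visit 32.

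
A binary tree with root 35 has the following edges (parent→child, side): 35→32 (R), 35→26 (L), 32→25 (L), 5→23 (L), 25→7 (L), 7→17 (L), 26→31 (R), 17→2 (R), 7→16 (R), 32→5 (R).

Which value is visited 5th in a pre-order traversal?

Pre-order visits the node, then its left subtree, then its right subtree.
Visit 35.
At 35: go left to 26.
  Visit 26.
  At 26: no left child.
  At 26: go right to 31.
    31 is a leaf — visit 31.
At 35: go right to 32.
  Visit 32.
  At 32: go left to 25.
    Visit 25.
    At 25: go left to 7.
      Visit 7.
      At 7: go left to 17.
        Visit 17.
        At 17: no left child.
        At 17: go right to 2.
          2 is a leaf — visit 2.
      At 7: go right to 16.
        16 is a leaf — visit 16.
    At 25: no right child.
  At 32: go right to 5.
    Visit 5.
    At 5: go left to 23.
      23 is a leaf — visit 23.
    At 5: no right child.
Full pre-order sequence: 35, 26, 31, 32, 25, 7, 17, 2, 16, 5, 23.

25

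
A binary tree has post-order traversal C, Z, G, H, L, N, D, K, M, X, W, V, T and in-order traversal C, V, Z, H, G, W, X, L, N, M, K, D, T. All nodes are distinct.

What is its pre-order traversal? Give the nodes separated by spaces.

T V C W H Z G X M N L K D

The last element of post-order is the root; it splits in-order into left and right subtrees.
Root T: left subtree has 12 nodes {C, V, Z, H, G, W, X, L, N, M, K, D}, right has 0 { }.
  Root V: left subtree has 1 node {C}, right has 10 {Z, H, G, W, X, L, N, M, K, D}.
    Root W: left subtree has 3 nodes {Z, H, G}, right has 6 {X, L, N, M, K, D}.
      Root H: left subtree has 1 node {Z}, right has 1 {G}.
      Root X: left subtree has 0 nodes { }, right has 5 {L, N, M, K, D}.
        Root M: left subtree has 2 nodes {L, N}, right has 2 {K, D}.
          Root N: left subtree has 1 node {L}, right has 0 { }.
          Root K: left subtree has 0 nodes { }, right has 1 {D}.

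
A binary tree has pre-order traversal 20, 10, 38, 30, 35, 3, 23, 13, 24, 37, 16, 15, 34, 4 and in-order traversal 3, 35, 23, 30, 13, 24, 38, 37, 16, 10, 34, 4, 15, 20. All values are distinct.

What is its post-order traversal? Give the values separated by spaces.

3 23 35 24 13 30 16 37 38 4 34 15 10 20

The first element of pre-order is the root; it splits in-order into left and right subtrees.
Root 20: left subtree has 13 nodes {3, 35, 23, 30, 13, 24, 38, 37, 16, 10, 34, 4, 15}, right has 0 { }.
  Root 10: left subtree has 9 nodes {3, 35, 23, 30, 13, 24, 38, 37, 16}, right has 3 {34, 4, 15}.
    Root 38: left subtree has 6 nodes {3, 35, 23, 30, 13, 24}, right has 2 {37, 16}.
      Root 30: left subtree has 3 nodes {3, 35, 23}, right has 2 {13, 24}.
        Root 35: left subtree has 1 node {3}, right has 1 {23}.
        Root 13: left subtree has 0 nodes { }, right has 1 {24}.
      Root 37: left subtree has 0 nodes { }, right has 1 {16}.
    Root 15: left subtree has 2 nodes {34, 4}, right has 0 { }.
      Root 34: left subtree has 0 nodes { }, right has 1 {4}.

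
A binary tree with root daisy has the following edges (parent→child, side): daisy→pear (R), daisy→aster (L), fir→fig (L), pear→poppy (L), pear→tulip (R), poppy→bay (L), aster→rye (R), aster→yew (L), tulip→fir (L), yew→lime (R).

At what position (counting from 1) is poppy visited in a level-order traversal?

6

Level-order visits nodes level by level from the root, left to right within each level.
Level 0: daisy
Level 1: aster, pear
Level 2: yew, rye, poppy, tulip
Level 3: lime, bay, fir
Level 4: fig
Full level-order sequence: daisy, aster, pear, yew, rye, poppy, tulip, lime, bay, fir, fig.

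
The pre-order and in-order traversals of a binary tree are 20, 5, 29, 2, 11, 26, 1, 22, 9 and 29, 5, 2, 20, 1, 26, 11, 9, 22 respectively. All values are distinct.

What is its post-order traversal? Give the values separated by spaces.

29 2 5 1 26 9 22 11 20

The first element of pre-order is the root; it splits in-order into left and right subtrees.
Root 20: left subtree has 3 nodes {29, 5, 2}, right has 5 {1, 26, 11, 9, 22}.
  Root 5: left subtree has 1 node {29}, right has 1 {2}.
  Root 11: left subtree has 2 nodes {1, 26}, right has 2 {9, 22}.
    Root 26: left subtree has 1 node {1}, right has 0 { }.
    Root 22: left subtree has 1 node {9}, right has 0 { }.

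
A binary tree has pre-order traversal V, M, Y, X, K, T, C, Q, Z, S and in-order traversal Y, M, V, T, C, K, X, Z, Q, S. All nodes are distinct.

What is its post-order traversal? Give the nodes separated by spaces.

The first element of pre-order is the root; it splits in-order into left and right subtrees.
Root V: left subtree has 2 nodes {Y, M}, right has 7 {T, C, K, X, Z, Q, S}.
  Root M: left subtree has 1 node {Y}, right has 0 { }.
  Root X: left subtree has 3 nodes {T, C, K}, right has 3 {Z, Q, S}.
    Root K: left subtree has 2 nodes {T, C}, right has 0 { }.
      Root T: left subtree has 0 nodes { }, right has 1 {C}.
    Root Q: left subtree has 1 node {Z}, right has 1 {S}.

Y M C T K Z S Q X V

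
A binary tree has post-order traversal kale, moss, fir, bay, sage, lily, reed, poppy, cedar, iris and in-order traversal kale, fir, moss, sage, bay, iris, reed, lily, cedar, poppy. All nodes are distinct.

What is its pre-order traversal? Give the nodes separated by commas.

iris, sage, fir, kale, moss, bay, cedar, reed, lily, poppy

The last element of post-order is the root; it splits in-order into left and right subtrees.
Root iris: left subtree has 5 nodes {kale, fir, moss, sage, bay}, right has 4 {reed, lily, cedar, poppy}.
  Root sage: left subtree has 3 nodes {kale, fir, moss}, right has 1 {bay}.
    Root fir: left subtree has 1 node {kale}, right has 1 {moss}.
  Root cedar: left subtree has 2 nodes {reed, lily}, right has 1 {poppy}.
    Root reed: left subtree has 0 nodes { }, right has 1 {lily}.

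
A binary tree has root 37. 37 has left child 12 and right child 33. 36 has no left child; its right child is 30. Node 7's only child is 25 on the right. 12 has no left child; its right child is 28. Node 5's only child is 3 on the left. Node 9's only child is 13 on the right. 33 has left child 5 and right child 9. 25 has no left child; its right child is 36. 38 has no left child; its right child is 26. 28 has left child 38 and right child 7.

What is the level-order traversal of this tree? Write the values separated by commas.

37, 12, 33, 28, 5, 9, 38, 7, 3, 13, 26, 25, 36, 30

Level-order visits nodes level by level from the root, left to right within each level.
Level 0: 37
Level 1: 12, 33
Level 2: 28, 5, 9
Level 3: 38, 7, 3, 13
Level 4: 26, 25
Level 5: 36
Level 6: 30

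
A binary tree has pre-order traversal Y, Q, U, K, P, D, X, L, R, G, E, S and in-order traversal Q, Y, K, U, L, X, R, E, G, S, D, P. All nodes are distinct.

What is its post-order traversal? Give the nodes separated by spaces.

The first element of pre-order is the root; it splits in-order into left and right subtrees.
Root Y: left subtree has 1 node {Q}, right has 10 {K, U, L, X, R, E, G, S, D, P}.
  Root U: left subtree has 1 node {K}, right has 8 {L, X, R, E, G, S, D, P}.
    Root P: left subtree has 7 nodes {L, X, R, E, G, S, D}, right has 0 { }.
      Root D: left subtree has 6 nodes {L, X, R, E, G, S}, right has 0 { }.
        Root X: left subtree has 1 node {L}, right has 4 {R, E, G, S}.
          Root R: left subtree has 0 nodes { }, right has 3 {E, G, S}.
            Root G: left subtree has 1 node {E}, right has 1 {S}.

Q K L E S G R X D P U Y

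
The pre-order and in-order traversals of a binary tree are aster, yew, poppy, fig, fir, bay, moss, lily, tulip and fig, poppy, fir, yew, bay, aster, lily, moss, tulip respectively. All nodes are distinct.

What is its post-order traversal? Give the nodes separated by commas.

The first element of pre-order is the root; it splits in-order into left and right subtrees.
Root aster: left subtree has 5 nodes {fig, poppy, fir, yew, bay}, right has 3 {lily, moss, tulip}.
  Root yew: left subtree has 3 nodes {fig, poppy, fir}, right has 1 {bay}.
    Root poppy: left subtree has 1 node {fig}, right has 1 {fir}.
  Root moss: left subtree has 1 node {lily}, right has 1 {tulip}.

fig, fir, poppy, bay, yew, lily, tulip, moss, aster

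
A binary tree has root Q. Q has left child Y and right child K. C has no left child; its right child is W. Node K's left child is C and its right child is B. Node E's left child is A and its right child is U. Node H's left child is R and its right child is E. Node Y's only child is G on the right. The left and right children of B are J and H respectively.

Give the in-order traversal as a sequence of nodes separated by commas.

Y, G, Q, C, W, K, J, B, R, H, A, E, U

In-order visits the left subtree, then the node, then the right subtree.
At Q: go left to Y.
  At Y: no left child.
  Visit Y.
  At Y: go right to G.
    G is a leaf — visit G.
Visit Q.
At Q: go right to K.
  At K: go left to C.
    At C: no left child.
    Visit C.
    At C: go right to W.
      W is a leaf — visit W.
  Visit K.
  At K: go right to B.
    At B: go left to J.
      J is a leaf — visit J.
    Visit B.
    At B: go right to H.
      At H: go left to R.
        R is a leaf — visit R.
      Visit H.
      At H: go right to E.
        At E: go left to A.
          A is a leaf — visit A.
        Visit E.
        At E: go right to U.
          U is a leaf — visit U.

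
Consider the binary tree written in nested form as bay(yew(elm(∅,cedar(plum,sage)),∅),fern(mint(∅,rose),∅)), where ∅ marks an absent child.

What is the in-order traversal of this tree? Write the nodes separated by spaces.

elm plum cedar sage yew bay mint rose fern

In-order visits the left subtree, then the node, then the right subtree.
At bay: go left to yew.
  At yew: go left to elm.
    At elm: no left child.
    Visit elm.
    At elm: go right to cedar.
      At cedar: go left to plum.
        plum is a leaf — visit plum.
      Visit cedar.
      At cedar: go right to sage.
        sage is a leaf — visit sage.
  Visit yew.
  At yew: no right child.
Visit bay.
At bay: go right to fern.
  At fern: go left to mint.
    At mint: no left child.
    Visit mint.
    At mint: go right to rose.
      rose is a leaf — visit rose.
  Visit fern.
  At fern: no right child.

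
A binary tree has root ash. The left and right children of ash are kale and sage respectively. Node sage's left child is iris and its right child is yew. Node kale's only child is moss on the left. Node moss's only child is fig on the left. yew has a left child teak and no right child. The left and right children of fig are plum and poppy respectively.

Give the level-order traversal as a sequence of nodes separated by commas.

ash, kale, sage, moss, iris, yew, fig, teak, plum, poppy

Level-order visits nodes level by level from the root, left to right within each level.
Level 0: ash
Level 1: kale, sage
Level 2: moss, iris, yew
Level 3: fig, teak
Level 4: plum, poppy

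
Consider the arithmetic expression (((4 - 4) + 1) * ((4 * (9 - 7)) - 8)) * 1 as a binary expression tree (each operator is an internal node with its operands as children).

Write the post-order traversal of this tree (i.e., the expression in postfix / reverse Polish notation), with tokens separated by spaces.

Post-order on an expression tree gives postfix notation: for each operator, emit left operand, right operand, then the operator.

4 4 - 1 + 4 9 7 - * 8 - * 1 *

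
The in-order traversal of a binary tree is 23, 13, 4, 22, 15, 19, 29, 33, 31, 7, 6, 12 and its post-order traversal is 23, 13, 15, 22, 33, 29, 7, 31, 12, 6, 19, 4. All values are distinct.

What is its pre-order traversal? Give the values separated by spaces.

4 13 23 19 22 15 6 31 29 33 7 12

The last element of post-order is the root; it splits in-order into left and right subtrees.
Root 4: left subtree has 2 nodes {23, 13}, right has 9 {22, 15, 19, 29, 33, 31, 7, 6, 12}.
  Root 13: left subtree has 1 node {23}, right has 0 { }.
  Root 19: left subtree has 2 nodes {22, 15}, right has 6 {29, 33, 31, 7, 6, 12}.
    Root 22: left subtree has 0 nodes { }, right has 1 {15}.
    Root 6: left subtree has 4 nodes {29, 33, 31, 7}, right has 1 {12}.
      Root 31: left subtree has 2 nodes {29, 33}, right has 1 {7}.
        Root 29: left subtree has 0 nodes { }, right has 1 {33}.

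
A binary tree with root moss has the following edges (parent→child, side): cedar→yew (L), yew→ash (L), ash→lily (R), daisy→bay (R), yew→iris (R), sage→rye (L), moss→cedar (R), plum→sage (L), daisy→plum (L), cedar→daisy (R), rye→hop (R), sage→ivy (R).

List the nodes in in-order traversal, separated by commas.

In-order visits the left subtree, then the node, then the right subtree.
At moss: no left child.
Visit moss.
At moss: go right to cedar.
  At cedar: go left to yew.
    At yew: go left to ash.
      At ash: no left child.
      Visit ash.
      At ash: go right to lily.
        lily is a leaf — visit lily.
    Visit yew.
    At yew: go right to iris.
      iris is a leaf — visit iris.
  Visit cedar.
  At cedar: go right to daisy.
    At daisy: go left to plum.
      At plum: go left to sage.
        At sage: go left to rye.
          At rye: no left child.
          Visit rye.
          At rye: go right to hop.
            hop is a leaf — visit hop.
        Visit sage.
        At sage: go right to ivy.
          ivy is a leaf — visit ivy.
      Visit plum.
      At plum: no right child.
    Visit daisy.
    At daisy: go right to bay.
      bay is a leaf — visit bay.

moss, ash, lily, yew, iris, cedar, rye, hop, sage, ivy, plum, daisy, bay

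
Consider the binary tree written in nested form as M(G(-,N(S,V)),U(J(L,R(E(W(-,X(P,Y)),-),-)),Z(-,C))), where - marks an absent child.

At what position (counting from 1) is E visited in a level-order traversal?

Level-order visits nodes level by level from the root, left to right within each level.
Level 0: M
Level 1: G, U
Level 2: N, J, Z
Level 3: S, V, L, R, C
Level 4: E
Level 5: W
Level 6: X
Level 7: P, Y
Full level-order sequence: M, G, U, N, J, Z, S, V, L, R, C, E, W, X, P, Y.

12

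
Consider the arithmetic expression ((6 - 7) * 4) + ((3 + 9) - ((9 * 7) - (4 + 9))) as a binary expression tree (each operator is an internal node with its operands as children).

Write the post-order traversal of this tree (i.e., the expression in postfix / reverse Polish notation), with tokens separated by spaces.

6 7 - 4 * 3 9 + 9 7 * 4 9 + - - +

Post-order on an expression tree gives postfix notation: for each operator, emit left operand, right operand, then the operator.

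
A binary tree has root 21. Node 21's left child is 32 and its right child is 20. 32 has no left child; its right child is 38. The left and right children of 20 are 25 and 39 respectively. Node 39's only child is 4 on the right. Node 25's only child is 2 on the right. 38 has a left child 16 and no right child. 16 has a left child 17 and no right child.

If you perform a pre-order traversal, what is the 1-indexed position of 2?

8

Pre-order visits the node, then its left subtree, then its right subtree.
Visit 21.
At 21: go left to 32.
  Visit 32.
  At 32: no left child.
  At 32: go right to 38.
    Visit 38.
    At 38: go left to 16.
      Visit 16.
      At 16: go left to 17.
        17 is a leaf — visit 17.
      At 16: no right child.
    At 38: no right child.
At 21: go right to 20.
  Visit 20.
  At 20: go left to 25.
    Visit 25.
    At 25: no left child.
    At 25: go right to 2.
      2 is a leaf — visit 2.
  At 20: go right to 39.
    Visit 39.
    At 39: no left child.
    At 39: go right to 4.
      4 is a leaf — visit 4.
Full pre-order sequence: 21, 32, 38, 16, 17, 20, 25, 2, 39, 4.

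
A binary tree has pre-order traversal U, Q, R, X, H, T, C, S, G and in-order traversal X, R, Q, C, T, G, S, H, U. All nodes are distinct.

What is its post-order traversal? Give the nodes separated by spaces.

The first element of pre-order is the root; it splits in-order into left and right subtrees.
Root U: left subtree has 8 nodes {X, R, Q, C, T, G, S, H}, right has 0 { }.
  Root Q: left subtree has 2 nodes {X, R}, right has 5 {C, T, G, S, H}.
    Root R: left subtree has 1 node {X}, right has 0 { }.
    Root H: left subtree has 4 nodes {C, T, G, S}, right has 0 { }.
      Root T: left subtree has 1 node {C}, right has 2 {G, S}.
        Root S: left subtree has 1 node {G}, right has 0 { }.

X R C G S T H Q U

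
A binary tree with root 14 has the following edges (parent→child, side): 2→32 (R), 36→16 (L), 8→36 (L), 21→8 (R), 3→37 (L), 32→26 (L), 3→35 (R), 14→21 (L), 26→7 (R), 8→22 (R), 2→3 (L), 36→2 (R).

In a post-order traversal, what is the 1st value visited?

Post-order visits the left subtree, then the right subtree, then the node.
At 14: go left to 21.
  At 21: no left child.
  At 21: go right to 8.
    At 8: go left to 36.
      At 36: go left to 16.
        16 is a leaf — visit 16.
      At 36: go right to 2.
        At 2: go left to 3.
          At 3: go left to 37.
            37 is a leaf — visit 37.
          At 3: go right to 35.
            35 is a leaf — visit 35.
          Visit 3.
        At 2: go right to 32.
          At 32: go left to 26.
            At 26: no left child.
            At 26: go right to 7.
              7 is a leaf — visit 7.
            Visit 26.
          At 32: no right child.
          Visit 32.
        Visit 2.
      Visit 36.
    At 8: go right to 22.
      22 is a leaf — visit 22.
    Visit 8.
  Visit 21.
At 14: no right child.
Visit 14.
Full post-order sequence: 16, 37, 35, 3, 7, 26, 32, 2, 36, 22, 8, 21, 14.

16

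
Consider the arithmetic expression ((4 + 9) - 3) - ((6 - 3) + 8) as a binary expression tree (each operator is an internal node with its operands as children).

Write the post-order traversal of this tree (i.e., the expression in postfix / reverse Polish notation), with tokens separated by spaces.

Post-order on an expression tree gives postfix notation: for each operator, emit left operand, right operand, then the operator.

4 9 + 3 - 6 3 - 8 + -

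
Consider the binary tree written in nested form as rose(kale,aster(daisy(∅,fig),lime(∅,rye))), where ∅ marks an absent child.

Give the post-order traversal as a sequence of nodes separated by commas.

kale, fig, daisy, rye, lime, aster, rose

Post-order visits the left subtree, then the right subtree, then the node.
At rose: go left to kale.
  kale is a leaf — visit kale.
At rose: go right to aster.
  At aster: go left to daisy.
    At daisy: no left child.
    At daisy: go right to fig.
      fig is a leaf — visit fig.
    Visit daisy.
  At aster: go right to lime.
    At lime: no left child.
    At lime: go right to rye.
      rye is a leaf — visit rye.
    Visit lime.
  Visit aster.
Visit rose.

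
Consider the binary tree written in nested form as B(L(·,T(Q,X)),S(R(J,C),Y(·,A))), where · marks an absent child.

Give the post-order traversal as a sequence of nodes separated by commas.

Post-order visits the left subtree, then the right subtree, then the node.
At B: go left to L.
  At L: no left child.
  At L: go right to T.
    At T: go left to Q.
      Q is a leaf — visit Q.
    At T: go right to X.
      X is a leaf — visit X.
    Visit T.
  Visit L.
At B: go right to S.
  At S: go left to R.
    At R: go left to J.
      J is a leaf — visit J.
    At R: go right to C.
      C is a leaf — visit C.
    Visit R.
  At S: go right to Y.
    At Y: no left child.
    At Y: go right to A.
      A is a leaf — visit A.
    Visit Y.
  Visit S.
Visit B.

Q, X, T, L, J, C, R, A, Y, S, B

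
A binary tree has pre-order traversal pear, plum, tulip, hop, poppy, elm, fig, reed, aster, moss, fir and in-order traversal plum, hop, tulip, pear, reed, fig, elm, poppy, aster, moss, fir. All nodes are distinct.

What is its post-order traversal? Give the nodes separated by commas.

hop, tulip, plum, reed, fig, elm, fir, moss, aster, poppy, pear

The first element of pre-order is the root; it splits in-order into left and right subtrees.
Root pear: left subtree has 3 nodes {plum, hop, tulip}, right has 7 {reed, fig, elm, poppy, aster, moss, fir}.
  Root plum: left subtree has 0 nodes { }, right has 2 {hop, tulip}.
    Root tulip: left subtree has 1 node {hop}, right has 0 { }.
  Root poppy: left subtree has 3 nodes {reed, fig, elm}, right has 3 {aster, moss, fir}.
    Root elm: left subtree has 2 nodes {reed, fig}, right has 0 { }.
      Root fig: left subtree has 1 node {reed}, right has 0 { }.
    Root aster: left subtree has 0 nodes { }, right has 2 {moss, fir}.
      Root moss: left subtree has 0 nodes { }, right has 1 {fir}.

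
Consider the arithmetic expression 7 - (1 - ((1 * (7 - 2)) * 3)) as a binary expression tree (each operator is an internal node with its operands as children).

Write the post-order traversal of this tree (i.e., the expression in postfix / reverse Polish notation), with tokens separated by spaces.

Post-order on an expression tree gives postfix notation: for each operator, emit left operand, right operand, then the operator.

7 1 1 7 2 - * 3 * - -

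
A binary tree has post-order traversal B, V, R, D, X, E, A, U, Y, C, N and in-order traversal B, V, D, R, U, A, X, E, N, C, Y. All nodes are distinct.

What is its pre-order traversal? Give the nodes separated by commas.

N, U, D, V, B, R, A, E, X, C, Y

The last element of post-order is the root; it splits in-order into left and right subtrees.
Root N: left subtree has 8 nodes {B, V, D, R, U, A, X, E}, right has 2 {C, Y}.
  Root U: left subtree has 4 nodes {B, V, D, R}, right has 3 {A, X, E}.
    Root D: left subtree has 2 nodes {B, V}, right has 1 {R}.
      Root V: left subtree has 1 node {B}, right has 0 { }.
    Root A: left subtree has 0 nodes { }, right has 2 {X, E}.
      Root E: left subtree has 1 node {X}, right has 0 { }.
  Root C: left subtree has 0 nodes { }, right has 1 {Y}.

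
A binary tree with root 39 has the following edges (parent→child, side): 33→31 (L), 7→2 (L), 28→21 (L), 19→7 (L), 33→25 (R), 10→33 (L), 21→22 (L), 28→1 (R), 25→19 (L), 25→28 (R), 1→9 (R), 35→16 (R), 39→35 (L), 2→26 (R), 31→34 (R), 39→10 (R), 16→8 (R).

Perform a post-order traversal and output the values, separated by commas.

8, 16, 35, 34, 31, 26, 2, 7, 19, 22, 21, 9, 1, 28, 25, 33, 10, 39

Post-order visits the left subtree, then the right subtree, then the node.
At 39: go left to 35.
  At 35: no left child.
  At 35: go right to 16.
    At 16: no left child.
    At 16: go right to 8.
      8 is a leaf — visit 8.
    Visit 16.
  Visit 35.
At 39: go right to 10.
  At 10: go left to 33.
    At 33: go left to 31.
      At 31: no left child.
      At 31: go right to 34.
        34 is a leaf — visit 34.
      Visit 31.
    At 33: go right to 25.
      At 25: go left to 19.
        At 19: go left to 7.
          At 7: go left to 2.
            At 2: no left child.
            At 2: go right to 26.
              26 is a leaf — visit 26.
            Visit 2.
          At 7: no right child.
          Visit 7.
        At 19: no right child.
        Visit 19.
      At 25: go right to 28.
        At 28: go left to 21.
          At 21: go left to 22.
            22 is a leaf — visit 22.
          At 21: no right child.
          Visit 21.
        At 28: go right to 1.
          At 1: no left child.
          At 1: go right to 9.
            9 is a leaf — visit 9.
          Visit 1.
        Visit 28.
      Visit 25.
    Visit 33.
  At 10: no right child.
  Visit 10.
Visit 39.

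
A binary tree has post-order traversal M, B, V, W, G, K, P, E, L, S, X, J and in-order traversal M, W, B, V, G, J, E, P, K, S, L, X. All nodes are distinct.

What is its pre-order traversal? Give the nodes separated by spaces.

The last element of post-order is the root; it splits in-order into left and right subtrees.
Root J: left subtree has 5 nodes {M, W, B, V, G}, right has 6 {E, P, K, S, L, X}.
  Root G: left subtree has 4 nodes {M, W, B, V}, right has 0 { }.
    Root W: left subtree has 1 node {M}, right has 2 {B, V}.
      Root V: left subtree has 1 node {B}, right has 0 { }.
  Root X: left subtree has 5 nodes {E, P, K, S, L}, right has 0 { }.
    Root S: left subtree has 3 nodes {E, P, K}, right has 1 {L}.
      Root E: left subtree has 0 nodes { }, right has 2 {P, K}.
        Root P: left subtree has 0 nodes { }, right has 1 {K}.

J G W M V B X S E P K L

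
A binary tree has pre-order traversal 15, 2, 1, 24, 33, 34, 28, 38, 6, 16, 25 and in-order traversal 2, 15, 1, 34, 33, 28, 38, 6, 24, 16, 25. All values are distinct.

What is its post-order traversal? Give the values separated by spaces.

2 34 6 38 28 33 25 16 24 1 15

The first element of pre-order is the root; it splits in-order into left and right subtrees.
Root 15: left subtree has 1 node {2}, right has 9 {1, 34, 33, 28, 38, 6, 24, 16, 25}.
  Root 1: left subtree has 0 nodes { }, right has 8 {34, 33, 28, 38, 6, 24, 16, 25}.
    Root 24: left subtree has 5 nodes {34, 33, 28, 38, 6}, right has 2 {16, 25}.
      Root 33: left subtree has 1 node {34}, right has 3 {28, 38, 6}.
        Root 28: left subtree has 0 nodes { }, right has 2 {38, 6}.
          Root 38: left subtree has 0 nodes { }, right has 1 {6}.
      Root 16: left subtree has 0 nodes { }, right has 1 {25}.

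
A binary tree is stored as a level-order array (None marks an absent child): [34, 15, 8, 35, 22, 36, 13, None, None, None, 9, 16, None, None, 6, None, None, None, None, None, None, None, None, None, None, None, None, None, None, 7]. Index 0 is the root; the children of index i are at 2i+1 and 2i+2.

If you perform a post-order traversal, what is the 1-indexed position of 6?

8

Post-order visits the left subtree, then the right subtree, then the node.
At 34: go left to 15.
  At 15: go left to 35.
    35 is a leaf — visit 35.
  At 15: go right to 22.
    At 22: no left child.
    At 22: go right to 9.
      9 is a leaf — visit 9.
    Visit 22.
  Visit 15.
At 34: go right to 8.
  At 8: go left to 36.
    At 36: go left to 16.
      16 is a leaf — visit 16.
    At 36: no right child.
    Visit 36.
  At 8: go right to 13.
    At 13: no left child.
    At 13: go right to 6.
      At 6: go left to 7.
        7 is a leaf — visit 7.
      At 6: no right child.
      Visit 6.
    Visit 13.
  Visit 8.
Visit 34.
Full post-order sequence: 35, 9, 22, 15, 16, 36, 7, 6, 13, 8, 34.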